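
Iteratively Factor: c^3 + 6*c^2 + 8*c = (c + 2)*(c^2 + 4*c) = (c + 2)*(c + 4)*(c)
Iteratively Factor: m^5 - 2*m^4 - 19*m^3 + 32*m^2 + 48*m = (m + 1)*(m^4 - 3*m^3 - 16*m^2 + 48*m) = (m - 4)*(m + 1)*(m^3 + m^2 - 12*m) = (m - 4)*(m + 1)*(m + 4)*(m^2 - 3*m) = m*(m - 4)*(m + 1)*(m + 4)*(m - 3)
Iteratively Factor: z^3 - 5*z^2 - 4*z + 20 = (z + 2)*(z^2 - 7*z + 10) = (z - 2)*(z + 2)*(z - 5)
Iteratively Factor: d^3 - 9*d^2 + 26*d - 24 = (d - 3)*(d^2 - 6*d + 8) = (d - 3)*(d - 2)*(d - 4)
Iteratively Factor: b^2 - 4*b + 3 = (b - 3)*(b - 1)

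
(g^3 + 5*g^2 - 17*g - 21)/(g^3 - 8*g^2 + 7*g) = (g^3 + 5*g^2 - 17*g - 21)/(g*(g^2 - 8*g + 7))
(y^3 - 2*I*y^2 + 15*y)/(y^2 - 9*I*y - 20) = y*(y + 3*I)/(y - 4*I)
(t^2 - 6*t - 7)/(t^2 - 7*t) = (t + 1)/t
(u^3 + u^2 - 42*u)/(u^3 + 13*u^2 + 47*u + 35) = u*(u - 6)/(u^2 + 6*u + 5)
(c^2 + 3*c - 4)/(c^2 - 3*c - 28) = (c - 1)/(c - 7)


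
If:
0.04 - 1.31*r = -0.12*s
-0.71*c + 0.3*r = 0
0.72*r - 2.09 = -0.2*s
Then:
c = 0.31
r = 0.74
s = 7.78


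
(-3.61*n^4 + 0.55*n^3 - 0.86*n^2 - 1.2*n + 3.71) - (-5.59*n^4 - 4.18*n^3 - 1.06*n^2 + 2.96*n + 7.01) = 1.98*n^4 + 4.73*n^3 + 0.2*n^2 - 4.16*n - 3.3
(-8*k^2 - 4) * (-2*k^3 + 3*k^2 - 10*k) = 16*k^5 - 24*k^4 + 88*k^3 - 12*k^2 + 40*k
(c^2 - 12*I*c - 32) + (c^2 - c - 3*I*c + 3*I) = 2*c^2 - c - 15*I*c - 32 + 3*I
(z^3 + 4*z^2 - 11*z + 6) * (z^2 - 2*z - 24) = z^5 + 2*z^4 - 43*z^3 - 68*z^2 + 252*z - 144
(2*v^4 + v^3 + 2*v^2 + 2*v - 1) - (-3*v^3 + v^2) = 2*v^4 + 4*v^3 + v^2 + 2*v - 1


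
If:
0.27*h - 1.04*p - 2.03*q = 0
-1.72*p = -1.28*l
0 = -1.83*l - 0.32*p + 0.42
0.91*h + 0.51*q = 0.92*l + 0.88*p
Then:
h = 0.37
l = 0.20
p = 0.15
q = -0.03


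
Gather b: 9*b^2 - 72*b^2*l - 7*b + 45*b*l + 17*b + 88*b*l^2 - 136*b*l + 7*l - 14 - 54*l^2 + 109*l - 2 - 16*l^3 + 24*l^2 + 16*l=b^2*(9 - 72*l) + b*(88*l^2 - 91*l + 10) - 16*l^3 - 30*l^2 + 132*l - 16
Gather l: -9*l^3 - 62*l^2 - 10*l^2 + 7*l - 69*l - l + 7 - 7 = -9*l^3 - 72*l^2 - 63*l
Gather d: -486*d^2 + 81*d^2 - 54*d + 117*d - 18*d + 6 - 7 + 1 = -405*d^2 + 45*d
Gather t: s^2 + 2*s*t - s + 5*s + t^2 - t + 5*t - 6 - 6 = s^2 + 4*s + t^2 + t*(2*s + 4) - 12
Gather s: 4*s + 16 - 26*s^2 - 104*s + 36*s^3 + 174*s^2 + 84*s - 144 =36*s^3 + 148*s^2 - 16*s - 128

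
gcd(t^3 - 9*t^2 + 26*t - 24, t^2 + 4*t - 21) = t - 3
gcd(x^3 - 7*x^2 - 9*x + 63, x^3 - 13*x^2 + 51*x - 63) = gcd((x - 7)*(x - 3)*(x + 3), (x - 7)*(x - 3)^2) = x^2 - 10*x + 21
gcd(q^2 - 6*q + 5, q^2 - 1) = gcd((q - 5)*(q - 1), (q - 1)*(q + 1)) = q - 1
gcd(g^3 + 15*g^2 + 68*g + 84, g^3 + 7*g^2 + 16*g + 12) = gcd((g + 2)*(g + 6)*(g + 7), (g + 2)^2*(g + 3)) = g + 2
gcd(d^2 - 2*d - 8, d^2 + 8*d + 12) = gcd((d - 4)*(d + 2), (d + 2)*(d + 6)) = d + 2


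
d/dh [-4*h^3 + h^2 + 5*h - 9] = -12*h^2 + 2*h + 5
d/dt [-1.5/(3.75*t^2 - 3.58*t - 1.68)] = (11.25*t - 5.37)/(-3.75*t^2 + 3.58*t + 1.68)^2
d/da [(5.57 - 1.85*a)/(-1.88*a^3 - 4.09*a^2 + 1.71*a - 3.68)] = (-6.956*a^3 + 23.8483*a^2 + 45.5626*a - 2.7167)/(3.5344*a^6 + 15.3784*a^5 + 10.2985*a^4 - 0.151*a^3 + 33.0265*a^2 - 12.5856*a + 13.5424)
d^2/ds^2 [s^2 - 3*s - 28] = 2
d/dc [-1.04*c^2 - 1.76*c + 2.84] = -2.08*c - 1.76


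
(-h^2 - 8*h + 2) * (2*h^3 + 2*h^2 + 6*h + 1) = -2*h^5 - 18*h^4 - 18*h^3 - 45*h^2 + 4*h + 2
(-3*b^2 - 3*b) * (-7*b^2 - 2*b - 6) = 21*b^4 + 27*b^3 + 24*b^2 + 18*b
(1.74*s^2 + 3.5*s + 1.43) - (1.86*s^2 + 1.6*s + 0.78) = -0.12*s^2 + 1.9*s + 0.65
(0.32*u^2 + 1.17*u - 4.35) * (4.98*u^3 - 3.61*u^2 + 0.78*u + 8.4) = 1.5936*u^5 + 4.6714*u^4 - 25.6371*u^3 + 19.3041*u^2 + 6.435*u - 36.54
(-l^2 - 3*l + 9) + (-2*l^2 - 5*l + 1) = -3*l^2 - 8*l + 10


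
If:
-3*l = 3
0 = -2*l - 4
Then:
No Solution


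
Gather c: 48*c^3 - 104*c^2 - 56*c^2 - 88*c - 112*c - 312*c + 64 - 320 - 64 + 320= 48*c^3 - 160*c^2 - 512*c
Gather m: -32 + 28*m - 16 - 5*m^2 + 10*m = -5*m^2 + 38*m - 48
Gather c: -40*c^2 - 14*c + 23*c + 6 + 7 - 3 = -40*c^2 + 9*c + 10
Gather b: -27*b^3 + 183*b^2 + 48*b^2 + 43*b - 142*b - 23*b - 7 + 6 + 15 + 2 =-27*b^3 + 231*b^2 - 122*b + 16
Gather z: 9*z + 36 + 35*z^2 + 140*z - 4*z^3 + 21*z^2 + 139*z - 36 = -4*z^3 + 56*z^2 + 288*z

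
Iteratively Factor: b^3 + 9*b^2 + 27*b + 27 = (b + 3)*(b^2 + 6*b + 9) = (b + 3)^2*(b + 3)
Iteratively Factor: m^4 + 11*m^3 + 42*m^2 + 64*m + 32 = (m + 2)*(m^3 + 9*m^2 + 24*m + 16) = (m + 1)*(m + 2)*(m^2 + 8*m + 16) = (m + 1)*(m + 2)*(m + 4)*(m + 4)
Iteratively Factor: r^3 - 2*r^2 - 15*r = (r - 5)*(r^2 + 3*r) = (r - 5)*(r + 3)*(r)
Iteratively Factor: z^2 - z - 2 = (z - 2)*(z + 1)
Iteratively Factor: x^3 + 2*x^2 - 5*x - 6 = (x + 3)*(x^2 - x - 2) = (x + 1)*(x + 3)*(x - 2)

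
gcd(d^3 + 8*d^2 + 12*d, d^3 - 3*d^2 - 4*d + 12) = d + 2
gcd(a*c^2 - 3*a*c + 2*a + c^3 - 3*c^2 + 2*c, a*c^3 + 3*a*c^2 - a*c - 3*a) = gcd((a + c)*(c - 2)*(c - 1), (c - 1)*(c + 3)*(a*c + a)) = c - 1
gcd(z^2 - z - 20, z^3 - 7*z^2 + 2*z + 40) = z - 5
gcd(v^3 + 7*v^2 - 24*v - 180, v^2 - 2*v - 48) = v + 6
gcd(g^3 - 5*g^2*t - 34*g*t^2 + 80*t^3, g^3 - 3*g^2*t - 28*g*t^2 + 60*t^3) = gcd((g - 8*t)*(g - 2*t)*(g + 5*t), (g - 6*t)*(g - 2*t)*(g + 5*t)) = -g^2 - 3*g*t + 10*t^2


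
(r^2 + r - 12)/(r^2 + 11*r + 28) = (r - 3)/(r + 7)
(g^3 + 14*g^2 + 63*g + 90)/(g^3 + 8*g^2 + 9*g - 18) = (g + 5)/(g - 1)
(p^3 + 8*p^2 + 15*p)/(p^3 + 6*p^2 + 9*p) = (p + 5)/(p + 3)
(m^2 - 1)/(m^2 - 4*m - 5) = (m - 1)/(m - 5)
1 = 1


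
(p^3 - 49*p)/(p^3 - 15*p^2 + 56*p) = (p + 7)/(p - 8)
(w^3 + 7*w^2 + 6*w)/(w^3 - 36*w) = (w + 1)/(w - 6)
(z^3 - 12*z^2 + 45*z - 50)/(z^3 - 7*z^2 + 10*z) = (z - 5)/z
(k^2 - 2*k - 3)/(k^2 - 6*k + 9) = (k + 1)/(k - 3)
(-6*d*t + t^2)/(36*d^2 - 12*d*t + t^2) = t/(-6*d + t)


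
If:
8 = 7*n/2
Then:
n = 16/7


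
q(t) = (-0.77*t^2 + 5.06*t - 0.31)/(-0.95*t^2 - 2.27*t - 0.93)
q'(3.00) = 0.21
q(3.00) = -0.49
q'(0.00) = -6.25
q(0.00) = 0.33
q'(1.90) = 0.26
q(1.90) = -0.75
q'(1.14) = 0.18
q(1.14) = -0.94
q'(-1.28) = 24.20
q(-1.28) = -19.20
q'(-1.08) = 7.75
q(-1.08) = -16.14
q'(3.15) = 0.20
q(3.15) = -0.46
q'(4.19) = 0.15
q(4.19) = -0.27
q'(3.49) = 0.19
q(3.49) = -0.39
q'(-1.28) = 24.20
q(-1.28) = -19.20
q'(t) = (5.06 - 1.54*t)/(-0.95*t^2 - 2.27*t - 0.93) + (1.9*t + 2.27)*(-0.77*t^2 + 5.06*t - 0.31)/(-0.95*t^2 - 2.27*t - 0.93)^2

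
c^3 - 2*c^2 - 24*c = c*(c - 6)*(c + 4)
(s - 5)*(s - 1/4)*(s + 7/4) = s^3 - 7*s^2/2 - 127*s/16 + 35/16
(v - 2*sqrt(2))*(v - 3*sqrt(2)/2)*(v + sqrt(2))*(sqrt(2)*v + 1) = sqrt(2)*v^4 - 4*v^3 - 7*sqrt(2)*v^2/2 + 11*v + 6*sqrt(2)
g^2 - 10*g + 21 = (g - 7)*(g - 3)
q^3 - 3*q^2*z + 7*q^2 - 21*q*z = q*(q + 7)*(q - 3*z)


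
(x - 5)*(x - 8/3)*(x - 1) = x^3 - 26*x^2/3 + 21*x - 40/3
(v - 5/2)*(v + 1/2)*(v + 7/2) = v^3 + 3*v^2/2 - 33*v/4 - 35/8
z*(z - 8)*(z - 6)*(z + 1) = z^4 - 13*z^3 + 34*z^2 + 48*z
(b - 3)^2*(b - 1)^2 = b^4 - 8*b^3 + 22*b^2 - 24*b + 9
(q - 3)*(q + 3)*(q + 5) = q^3 + 5*q^2 - 9*q - 45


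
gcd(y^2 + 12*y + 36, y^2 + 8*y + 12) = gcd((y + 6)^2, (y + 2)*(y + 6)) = y + 6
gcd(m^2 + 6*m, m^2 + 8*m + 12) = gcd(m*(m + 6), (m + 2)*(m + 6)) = m + 6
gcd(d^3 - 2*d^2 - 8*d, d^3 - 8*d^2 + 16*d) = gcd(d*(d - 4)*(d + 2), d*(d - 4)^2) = d^2 - 4*d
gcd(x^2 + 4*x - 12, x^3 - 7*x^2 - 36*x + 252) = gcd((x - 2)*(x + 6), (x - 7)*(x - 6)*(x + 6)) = x + 6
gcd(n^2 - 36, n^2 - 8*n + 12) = n - 6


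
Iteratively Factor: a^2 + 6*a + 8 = (a + 2)*(a + 4)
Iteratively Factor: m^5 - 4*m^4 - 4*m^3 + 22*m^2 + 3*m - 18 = (m + 2)*(m^4 - 6*m^3 + 8*m^2 + 6*m - 9) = (m - 1)*(m + 2)*(m^3 - 5*m^2 + 3*m + 9) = (m - 3)*(m - 1)*(m + 2)*(m^2 - 2*m - 3) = (m - 3)*(m - 1)*(m + 1)*(m + 2)*(m - 3)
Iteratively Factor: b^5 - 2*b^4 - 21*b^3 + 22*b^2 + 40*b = (b + 4)*(b^4 - 6*b^3 + 3*b^2 + 10*b) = (b + 1)*(b + 4)*(b^3 - 7*b^2 + 10*b) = (b - 2)*(b + 1)*(b + 4)*(b^2 - 5*b) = b*(b - 2)*(b + 1)*(b + 4)*(b - 5)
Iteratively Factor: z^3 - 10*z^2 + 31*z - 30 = (z - 2)*(z^2 - 8*z + 15) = (z - 3)*(z - 2)*(z - 5)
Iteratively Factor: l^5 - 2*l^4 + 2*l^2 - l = (l - 1)*(l^4 - l^3 - l^2 + l) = (l - 1)^2*(l^3 - l) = (l - 1)^2*(l + 1)*(l^2 - l) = (l - 1)^3*(l + 1)*(l)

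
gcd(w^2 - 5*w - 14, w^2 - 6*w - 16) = w + 2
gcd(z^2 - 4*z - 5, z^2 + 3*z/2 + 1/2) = z + 1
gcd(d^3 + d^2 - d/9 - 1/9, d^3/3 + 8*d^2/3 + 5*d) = 1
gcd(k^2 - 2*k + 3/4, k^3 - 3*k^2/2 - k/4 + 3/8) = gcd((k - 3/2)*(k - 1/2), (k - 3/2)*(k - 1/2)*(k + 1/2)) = k^2 - 2*k + 3/4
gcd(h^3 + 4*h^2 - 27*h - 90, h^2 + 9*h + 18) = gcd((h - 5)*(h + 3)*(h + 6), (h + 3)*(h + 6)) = h^2 + 9*h + 18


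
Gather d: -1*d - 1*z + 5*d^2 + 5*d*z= 5*d^2 + d*(5*z - 1) - z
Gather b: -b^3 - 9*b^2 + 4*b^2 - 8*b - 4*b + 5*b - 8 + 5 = -b^3 - 5*b^2 - 7*b - 3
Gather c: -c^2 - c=-c^2 - c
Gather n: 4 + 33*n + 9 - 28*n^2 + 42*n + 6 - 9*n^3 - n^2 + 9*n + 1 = -9*n^3 - 29*n^2 + 84*n + 20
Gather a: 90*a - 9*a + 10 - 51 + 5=81*a - 36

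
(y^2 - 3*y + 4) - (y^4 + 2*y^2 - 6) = -y^4 - y^2 - 3*y + 10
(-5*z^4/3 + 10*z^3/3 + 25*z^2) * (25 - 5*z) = 25*z^5/3 - 175*z^4/3 - 125*z^3/3 + 625*z^2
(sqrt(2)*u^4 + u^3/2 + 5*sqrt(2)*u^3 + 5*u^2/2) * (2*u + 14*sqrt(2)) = 2*sqrt(2)*u^5 + 10*sqrt(2)*u^4 + 29*u^4 + 7*sqrt(2)*u^3 + 145*u^3 + 35*sqrt(2)*u^2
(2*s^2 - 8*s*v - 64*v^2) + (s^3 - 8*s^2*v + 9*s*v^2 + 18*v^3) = s^3 - 8*s^2*v + 2*s^2 + 9*s*v^2 - 8*s*v + 18*v^3 - 64*v^2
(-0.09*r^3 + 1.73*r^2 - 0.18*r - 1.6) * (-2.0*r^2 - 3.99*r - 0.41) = 0.18*r^5 - 3.1009*r^4 - 6.5058*r^3 + 3.2089*r^2 + 6.4578*r + 0.656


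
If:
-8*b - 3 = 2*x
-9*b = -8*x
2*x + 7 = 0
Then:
No Solution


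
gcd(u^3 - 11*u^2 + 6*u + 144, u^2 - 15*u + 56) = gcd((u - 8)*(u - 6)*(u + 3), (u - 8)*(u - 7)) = u - 8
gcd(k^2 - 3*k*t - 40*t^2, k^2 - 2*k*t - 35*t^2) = k + 5*t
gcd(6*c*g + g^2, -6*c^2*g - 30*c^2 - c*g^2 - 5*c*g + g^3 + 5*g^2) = 1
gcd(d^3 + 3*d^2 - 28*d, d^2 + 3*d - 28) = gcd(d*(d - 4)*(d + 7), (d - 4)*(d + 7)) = d^2 + 3*d - 28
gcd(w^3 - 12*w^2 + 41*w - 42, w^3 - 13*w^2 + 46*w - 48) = w^2 - 5*w + 6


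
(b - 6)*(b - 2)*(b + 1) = b^3 - 7*b^2 + 4*b + 12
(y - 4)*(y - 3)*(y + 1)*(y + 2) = y^4 - 4*y^3 - 7*y^2 + 22*y + 24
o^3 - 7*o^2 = o^2*(o - 7)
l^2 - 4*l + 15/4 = (l - 5/2)*(l - 3/2)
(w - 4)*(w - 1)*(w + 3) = w^3 - 2*w^2 - 11*w + 12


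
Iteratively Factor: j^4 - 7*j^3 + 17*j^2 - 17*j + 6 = (j - 1)*(j^3 - 6*j^2 + 11*j - 6) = (j - 3)*(j - 1)*(j^2 - 3*j + 2) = (j - 3)*(j - 2)*(j - 1)*(j - 1)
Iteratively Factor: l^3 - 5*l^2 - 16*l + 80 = (l - 5)*(l^2 - 16) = (l - 5)*(l + 4)*(l - 4)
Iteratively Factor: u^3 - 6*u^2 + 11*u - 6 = (u - 2)*(u^2 - 4*u + 3) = (u - 3)*(u - 2)*(u - 1)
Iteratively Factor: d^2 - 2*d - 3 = (d + 1)*(d - 3)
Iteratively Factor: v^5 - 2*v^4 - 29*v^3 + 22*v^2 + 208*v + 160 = (v - 5)*(v^4 + 3*v^3 - 14*v^2 - 48*v - 32) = (v - 5)*(v + 1)*(v^3 + 2*v^2 - 16*v - 32) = (v - 5)*(v - 4)*(v + 1)*(v^2 + 6*v + 8) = (v - 5)*(v - 4)*(v + 1)*(v + 4)*(v + 2)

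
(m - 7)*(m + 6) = m^2 - m - 42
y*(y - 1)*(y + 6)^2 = y^4 + 11*y^3 + 24*y^2 - 36*y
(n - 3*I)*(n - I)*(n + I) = n^3 - 3*I*n^2 + n - 3*I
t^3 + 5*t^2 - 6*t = t*(t - 1)*(t + 6)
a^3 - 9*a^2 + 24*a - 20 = (a - 5)*(a - 2)^2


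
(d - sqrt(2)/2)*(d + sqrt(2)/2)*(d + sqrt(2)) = d^3 + sqrt(2)*d^2 - d/2 - sqrt(2)/2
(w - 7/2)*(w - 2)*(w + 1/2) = w^3 - 5*w^2 + 17*w/4 + 7/2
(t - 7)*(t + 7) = t^2 - 49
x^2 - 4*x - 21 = (x - 7)*(x + 3)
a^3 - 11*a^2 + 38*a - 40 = (a - 5)*(a - 4)*(a - 2)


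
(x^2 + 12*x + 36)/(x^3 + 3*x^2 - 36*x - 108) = (x + 6)/(x^2 - 3*x - 18)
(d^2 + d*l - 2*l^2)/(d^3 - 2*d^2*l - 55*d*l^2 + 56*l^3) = (d + 2*l)/(d^2 - d*l - 56*l^2)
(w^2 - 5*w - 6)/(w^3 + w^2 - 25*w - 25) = (w - 6)/(w^2 - 25)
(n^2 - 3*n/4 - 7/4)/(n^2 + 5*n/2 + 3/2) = (4*n - 7)/(2*(2*n + 3))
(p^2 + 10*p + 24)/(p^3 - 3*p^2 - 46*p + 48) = (p + 4)/(p^2 - 9*p + 8)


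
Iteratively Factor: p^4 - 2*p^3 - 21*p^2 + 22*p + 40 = (p - 5)*(p^3 + 3*p^2 - 6*p - 8) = (p - 5)*(p + 4)*(p^2 - p - 2) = (p - 5)*(p - 2)*(p + 4)*(p + 1)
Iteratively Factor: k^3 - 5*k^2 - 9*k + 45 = (k - 3)*(k^2 - 2*k - 15) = (k - 3)*(k + 3)*(k - 5)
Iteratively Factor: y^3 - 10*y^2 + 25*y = (y - 5)*(y^2 - 5*y) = y*(y - 5)*(y - 5)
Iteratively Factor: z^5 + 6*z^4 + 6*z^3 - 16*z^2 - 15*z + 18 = (z - 1)*(z^4 + 7*z^3 + 13*z^2 - 3*z - 18) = (z - 1)*(z + 3)*(z^3 + 4*z^2 + z - 6) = (z - 1)*(z + 3)^2*(z^2 + z - 2) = (z - 1)*(z + 2)*(z + 3)^2*(z - 1)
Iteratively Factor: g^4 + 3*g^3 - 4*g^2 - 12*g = (g - 2)*(g^3 + 5*g^2 + 6*g) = (g - 2)*(g + 3)*(g^2 + 2*g) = (g - 2)*(g + 2)*(g + 3)*(g)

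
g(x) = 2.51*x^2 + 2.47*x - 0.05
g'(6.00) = 32.59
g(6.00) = 105.13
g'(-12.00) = -57.77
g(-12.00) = 331.75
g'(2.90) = 17.03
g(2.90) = 28.22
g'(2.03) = 12.66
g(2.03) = 15.31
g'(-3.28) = -14.00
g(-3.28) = 18.85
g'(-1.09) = -3.00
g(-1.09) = 0.24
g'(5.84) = 31.79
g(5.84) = 99.98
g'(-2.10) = -8.07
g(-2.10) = 5.83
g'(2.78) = 16.43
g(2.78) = 26.21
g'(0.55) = 5.23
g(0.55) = 2.07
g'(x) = 5.02*x + 2.47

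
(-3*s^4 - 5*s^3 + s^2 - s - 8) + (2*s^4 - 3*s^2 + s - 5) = -s^4 - 5*s^3 - 2*s^2 - 13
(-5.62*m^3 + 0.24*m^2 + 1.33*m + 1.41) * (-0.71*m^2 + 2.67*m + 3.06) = 3.9902*m^5 - 15.1758*m^4 - 17.5007*m^3 + 3.2844*m^2 + 7.8345*m + 4.3146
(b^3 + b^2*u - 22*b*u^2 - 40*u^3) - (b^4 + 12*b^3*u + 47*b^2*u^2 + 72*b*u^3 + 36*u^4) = -b^4 - 12*b^3*u + b^3 - 47*b^2*u^2 + b^2*u - 72*b*u^3 - 22*b*u^2 - 36*u^4 - 40*u^3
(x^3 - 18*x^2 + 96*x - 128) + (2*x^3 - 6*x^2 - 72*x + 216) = 3*x^3 - 24*x^2 + 24*x + 88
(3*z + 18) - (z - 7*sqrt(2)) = 2*z + 7*sqrt(2) + 18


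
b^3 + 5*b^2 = b^2*(b + 5)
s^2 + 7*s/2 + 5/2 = (s + 1)*(s + 5/2)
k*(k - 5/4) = k^2 - 5*k/4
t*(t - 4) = t^2 - 4*t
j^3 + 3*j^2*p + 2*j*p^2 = j*(j + p)*(j + 2*p)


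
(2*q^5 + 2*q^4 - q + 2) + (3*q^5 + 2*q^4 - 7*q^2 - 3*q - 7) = 5*q^5 + 4*q^4 - 7*q^2 - 4*q - 5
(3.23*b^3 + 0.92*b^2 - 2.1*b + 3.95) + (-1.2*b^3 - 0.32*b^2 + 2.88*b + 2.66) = 2.03*b^3 + 0.6*b^2 + 0.78*b + 6.61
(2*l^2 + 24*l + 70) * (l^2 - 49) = 2*l^4 + 24*l^3 - 28*l^2 - 1176*l - 3430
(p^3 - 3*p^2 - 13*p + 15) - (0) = p^3 - 3*p^2 - 13*p + 15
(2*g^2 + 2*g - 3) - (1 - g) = 2*g^2 + 3*g - 4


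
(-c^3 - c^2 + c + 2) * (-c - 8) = c^4 + 9*c^3 + 7*c^2 - 10*c - 16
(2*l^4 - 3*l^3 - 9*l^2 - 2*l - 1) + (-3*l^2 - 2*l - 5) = 2*l^4 - 3*l^3 - 12*l^2 - 4*l - 6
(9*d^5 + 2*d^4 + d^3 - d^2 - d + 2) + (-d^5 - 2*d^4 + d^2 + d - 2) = 8*d^5 + d^3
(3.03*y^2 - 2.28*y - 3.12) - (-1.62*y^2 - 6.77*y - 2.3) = 4.65*y^2 + 4.49*y - 0.82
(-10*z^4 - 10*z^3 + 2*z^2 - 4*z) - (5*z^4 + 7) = -15*z^4 - 10*z^3 + 2*z^2 - 4*z - 7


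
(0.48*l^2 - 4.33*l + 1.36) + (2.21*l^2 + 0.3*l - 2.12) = 2.69*l^2 - 4.03*l - 0.76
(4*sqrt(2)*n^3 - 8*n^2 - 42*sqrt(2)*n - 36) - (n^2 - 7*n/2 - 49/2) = 4*sqrt(2)*n^3 - 9*n^2 - 42*sqrt(2)*n + 7*n/2 - 23/2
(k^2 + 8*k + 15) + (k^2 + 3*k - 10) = 2*k^2 + 11*k + 5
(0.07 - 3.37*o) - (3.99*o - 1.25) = 1.32 - 7.36*o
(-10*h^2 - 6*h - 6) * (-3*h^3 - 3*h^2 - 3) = 30*h^5 + 48*h^4 + 36*h^3 + 48*h^2 + 18*h + 18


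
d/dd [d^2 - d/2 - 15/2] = 2*d - 1/2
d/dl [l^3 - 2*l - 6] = 3*l^2 - 2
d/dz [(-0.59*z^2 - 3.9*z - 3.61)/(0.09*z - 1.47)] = (-0.0531*z^2 + 1.7346*z + 6.0579)/(0.0081*z^2 - 0.2646*z + 2.1609)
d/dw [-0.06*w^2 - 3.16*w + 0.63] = -0.12*w - 3.16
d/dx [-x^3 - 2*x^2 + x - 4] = -3*x^2 - 4*x + 1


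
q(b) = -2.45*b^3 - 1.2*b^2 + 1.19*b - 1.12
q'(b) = -7.35*b^2 - 2.4*b + 1.19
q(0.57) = -1.29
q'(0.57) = -2.57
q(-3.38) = 75.75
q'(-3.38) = -74.67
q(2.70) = -54.88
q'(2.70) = -58.87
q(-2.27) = 18.65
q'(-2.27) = -31.24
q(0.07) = -1.04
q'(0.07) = 0.99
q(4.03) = -176.17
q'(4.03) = -127.85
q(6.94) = -869.58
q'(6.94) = -369.47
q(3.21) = -90.70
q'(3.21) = -82.25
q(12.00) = -4393.24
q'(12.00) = -1086.01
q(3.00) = -74.50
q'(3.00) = -72.16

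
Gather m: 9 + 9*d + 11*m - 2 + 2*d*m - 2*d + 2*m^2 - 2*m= 7*d + 2*m^2 + m*(2*d + 9) + 7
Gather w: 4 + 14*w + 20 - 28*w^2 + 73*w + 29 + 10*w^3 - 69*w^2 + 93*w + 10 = 10*w^3 - 97*w^2 + 180*w + 63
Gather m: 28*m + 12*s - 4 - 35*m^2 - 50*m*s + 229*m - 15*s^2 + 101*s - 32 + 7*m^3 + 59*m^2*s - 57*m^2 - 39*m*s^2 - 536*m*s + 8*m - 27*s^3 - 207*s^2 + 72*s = 7*m^3 + m^2*(59*s - 92) + m*(-39*s^2 - 586*s + 265) - 27*s^3 - 222*s^2 + 185*s - 36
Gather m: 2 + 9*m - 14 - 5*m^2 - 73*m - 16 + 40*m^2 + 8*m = 35*m^2 - 56*m - 28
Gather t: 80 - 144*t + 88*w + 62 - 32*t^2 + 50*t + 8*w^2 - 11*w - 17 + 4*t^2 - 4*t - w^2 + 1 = -28*t^2 - 98*t + 7*w^2 + 77*w + 126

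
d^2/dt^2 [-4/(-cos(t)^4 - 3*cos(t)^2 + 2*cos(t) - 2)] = 8*(4*(2*cos(t)^3 + 3*cos(t) - 1)^2*sin(t)^2 + (8*sin(t)^4 - 16*sin(t)^2 - cos(t) + 5)*(cos(t)^4 + 3*cos(t)^2 - 2*cos(t) + 2))/(cos(t)^4 + 3*cos(t)^2 - 2*cos(t) + 2)^3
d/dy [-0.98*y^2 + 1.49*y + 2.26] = 1.49 - 1.96*y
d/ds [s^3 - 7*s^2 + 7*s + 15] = 3*s^2 - 14*s + 7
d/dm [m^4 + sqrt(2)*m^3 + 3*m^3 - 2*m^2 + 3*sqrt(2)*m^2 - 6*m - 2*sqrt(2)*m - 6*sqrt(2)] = 4*m^3 + 3*sqrt(2)*m^2 + 9*m^2 - 4*m + 6*sqrt(2)*m - 6 - 2*sqrt(2)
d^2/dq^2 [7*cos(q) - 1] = -7*cos(q)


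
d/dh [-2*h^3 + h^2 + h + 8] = -6*h^2 + 2*h + 1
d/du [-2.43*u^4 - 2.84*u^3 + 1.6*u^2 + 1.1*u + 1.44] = -9.72*u^3 - 8.52*u^2 + 3.2*u + 1.1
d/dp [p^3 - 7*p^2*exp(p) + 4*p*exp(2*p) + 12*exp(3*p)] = -7*p^2*exp(p) + 3*p^2 + 8*p*exp(2*p) - 14*p*exp(p) + 36*exp(3*p) + 4*exp(2*p)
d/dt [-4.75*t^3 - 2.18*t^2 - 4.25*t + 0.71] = -14.25*t^2 - 4.36*t - 4.25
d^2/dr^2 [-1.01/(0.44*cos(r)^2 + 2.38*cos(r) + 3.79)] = (0.782144*(1 - cos(r)^2)^2 + 3.173016*cos(r)^3 - 0.624988000000001*cos(r)^2 - 15.456434*cos(r) - 8.85568)/(0.44*cos(r)^2 + 2.38*cos(r) + 3.79)^3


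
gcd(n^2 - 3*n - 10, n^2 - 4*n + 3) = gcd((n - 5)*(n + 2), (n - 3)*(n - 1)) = 1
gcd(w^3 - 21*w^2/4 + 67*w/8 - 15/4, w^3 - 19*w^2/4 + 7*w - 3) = w^2 - 11*w/4 + 3/2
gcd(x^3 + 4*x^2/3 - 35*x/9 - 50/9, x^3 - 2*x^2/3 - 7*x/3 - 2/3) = x - 2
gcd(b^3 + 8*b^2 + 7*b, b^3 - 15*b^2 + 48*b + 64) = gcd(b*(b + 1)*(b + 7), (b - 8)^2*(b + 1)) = b + 1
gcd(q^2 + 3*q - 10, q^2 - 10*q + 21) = 1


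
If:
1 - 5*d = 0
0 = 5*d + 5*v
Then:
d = 1/5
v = -1/5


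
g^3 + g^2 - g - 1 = (g - 1)*(g + 1)^2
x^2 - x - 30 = (x - 6)*(x + 5)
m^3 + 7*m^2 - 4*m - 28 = (m - 2)*(m + 2)*(m + 7)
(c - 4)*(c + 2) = c^2 - 2*c - 8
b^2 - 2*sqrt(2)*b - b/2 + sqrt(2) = (b - 1/2)*(b - 2*sqrt(2))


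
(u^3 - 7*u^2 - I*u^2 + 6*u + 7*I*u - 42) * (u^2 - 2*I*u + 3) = u^5 - 7*u^4 - 3*I*u^4 + 7*u^3 + 21*I*u^3 - 49*u^2 - 15*I*u^2 + 18*u + 105*I*u - 126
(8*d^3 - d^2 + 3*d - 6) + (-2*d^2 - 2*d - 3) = 8*d^3 - 3*d^2 + d - 9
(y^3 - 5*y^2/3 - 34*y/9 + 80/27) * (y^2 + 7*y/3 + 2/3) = y^5 + 2*y^4/3 - 7*y^3 - 188*y^2/27 + 356*y/81 + 160/81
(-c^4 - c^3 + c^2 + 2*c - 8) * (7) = -7*c^4 - 7*c^3 + 7*c^2 + 14*c - 56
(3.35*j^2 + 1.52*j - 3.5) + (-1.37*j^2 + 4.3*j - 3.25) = 1.98*j^2 + 5.82*j - 6.75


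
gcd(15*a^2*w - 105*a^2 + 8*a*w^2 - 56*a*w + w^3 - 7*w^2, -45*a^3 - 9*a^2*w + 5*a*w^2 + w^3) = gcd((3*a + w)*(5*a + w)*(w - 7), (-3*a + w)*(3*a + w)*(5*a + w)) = 15*a^2 + 8*a*w + w^2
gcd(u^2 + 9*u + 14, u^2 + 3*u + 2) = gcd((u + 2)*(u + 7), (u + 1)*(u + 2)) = u + 2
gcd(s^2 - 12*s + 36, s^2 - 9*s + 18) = s - 6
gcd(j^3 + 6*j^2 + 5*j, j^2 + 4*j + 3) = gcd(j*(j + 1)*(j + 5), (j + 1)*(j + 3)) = j + 1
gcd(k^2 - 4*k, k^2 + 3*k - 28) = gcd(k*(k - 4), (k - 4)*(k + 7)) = k - 4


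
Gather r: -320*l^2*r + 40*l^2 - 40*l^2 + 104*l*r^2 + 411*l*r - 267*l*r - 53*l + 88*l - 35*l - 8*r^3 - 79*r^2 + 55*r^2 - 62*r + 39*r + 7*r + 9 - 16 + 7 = -8*r^3 + r^2*(104*l - 24) + r*(-320*l^2 + 144*l - 16)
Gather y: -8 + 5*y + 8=5*y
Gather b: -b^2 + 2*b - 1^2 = -b^2 + 2*b - 1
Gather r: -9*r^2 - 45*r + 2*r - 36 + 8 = -9*r^2 - 43*r - 28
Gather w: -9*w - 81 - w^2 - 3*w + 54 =-w^2 - 12*w - 27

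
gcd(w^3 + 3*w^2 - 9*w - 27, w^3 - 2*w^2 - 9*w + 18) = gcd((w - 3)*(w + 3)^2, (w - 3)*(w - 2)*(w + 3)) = w^2 - 9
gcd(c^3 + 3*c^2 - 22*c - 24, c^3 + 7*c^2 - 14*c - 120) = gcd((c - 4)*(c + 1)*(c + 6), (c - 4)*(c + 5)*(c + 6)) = c^2 + 2*c - 24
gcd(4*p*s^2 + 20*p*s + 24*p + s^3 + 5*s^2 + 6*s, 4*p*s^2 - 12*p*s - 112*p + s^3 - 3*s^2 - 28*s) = 4*p + s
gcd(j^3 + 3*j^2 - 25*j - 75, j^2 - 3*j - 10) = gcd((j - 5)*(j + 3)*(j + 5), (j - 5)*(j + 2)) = j - 5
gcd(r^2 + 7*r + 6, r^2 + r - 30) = r + 6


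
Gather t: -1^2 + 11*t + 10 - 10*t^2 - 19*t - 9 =-10*t^2 - 8*t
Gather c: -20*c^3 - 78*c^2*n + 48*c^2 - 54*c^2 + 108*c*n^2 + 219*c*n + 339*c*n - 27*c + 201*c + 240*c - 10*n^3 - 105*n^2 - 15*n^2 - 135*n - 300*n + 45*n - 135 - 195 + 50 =-20*c^3 + c^2*(-78*n - 6) + c*(108*n^2 + 558*n + 414) - 10*n^3 - 120*n^2 - 390*n - 280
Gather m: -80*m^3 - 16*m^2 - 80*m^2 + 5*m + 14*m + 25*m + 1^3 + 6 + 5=-80*m^3 - 96*m^2 + 44*m + 12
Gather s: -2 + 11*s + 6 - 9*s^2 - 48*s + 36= -9*s^2 - 37*s + 40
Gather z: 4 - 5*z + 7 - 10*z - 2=9 - 15*z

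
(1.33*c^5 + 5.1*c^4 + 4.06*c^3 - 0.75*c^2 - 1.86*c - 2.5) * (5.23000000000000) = 6.9559*c^5 + 26.673*c^4 + 21.2338*c^3 - 3.9225*c^2 - 9.7278*c - 13.075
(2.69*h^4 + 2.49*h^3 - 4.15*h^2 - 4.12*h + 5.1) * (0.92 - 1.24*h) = -3.3356*h^5 - 0.6128*h^4 + 7.4368*h^3 + 1.2908*h^2 - 10.1144*h + 4.692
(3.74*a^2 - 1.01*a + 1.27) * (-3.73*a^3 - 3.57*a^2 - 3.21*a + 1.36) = -13.9502*a^5 - 9.5845*a^4 - 13.1368*a^3 + 3.7946*a^2 - 5.4503*a + 1.7272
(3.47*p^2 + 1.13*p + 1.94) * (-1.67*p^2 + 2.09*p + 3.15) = -5.7949*p^4 + 5.3652*p^3 + 10.0524*p^2 + 7.6141*p + 6.111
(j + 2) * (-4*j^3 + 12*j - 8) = -4*j^4 - 8*j^3 + 12*j^2 + 16*j - 16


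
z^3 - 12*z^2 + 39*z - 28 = (z - 7)*(z - 4)*(z - 1)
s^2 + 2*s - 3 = (s - 1)*(s + 3)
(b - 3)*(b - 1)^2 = b^3 - 5*b^2 + 7*b - 3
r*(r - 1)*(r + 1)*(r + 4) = r^4 + 4*r^3 - r^2 - 4*r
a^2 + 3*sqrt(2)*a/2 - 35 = (a - 7*sqrt(2)/2)*(a + 5*sqrt(2))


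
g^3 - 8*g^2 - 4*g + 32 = (g - 8)*(g - 2)*(g + 2)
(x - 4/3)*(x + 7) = x^2 + 17*x/3 - 28/3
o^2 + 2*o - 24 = (o - 4)*(o + 6)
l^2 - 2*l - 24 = (l - 6)*(l + 4)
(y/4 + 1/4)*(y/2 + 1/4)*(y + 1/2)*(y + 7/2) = y^4/8 + 11*y^3/16 + 33*y^2/32 + 37*y/64 + 7/64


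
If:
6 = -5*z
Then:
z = -6/5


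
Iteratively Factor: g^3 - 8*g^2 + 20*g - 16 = (g - 2)*(g^2 - 6*g + 8) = (g - 2)^2*(g - 4)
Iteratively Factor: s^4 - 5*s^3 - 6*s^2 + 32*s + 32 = (s - 4)*(s^3 - s^2 - 10*s - 8) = (s - 4)*(s + 2)*(s^2 - 3*s - 4) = (s - 4)*(s + 1)*(s + 2)*(s - 4)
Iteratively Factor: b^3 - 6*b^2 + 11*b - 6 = (b - 1)*(b^2 - 5*b + 6) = (b - 3)*(b - 1)*(b - 2)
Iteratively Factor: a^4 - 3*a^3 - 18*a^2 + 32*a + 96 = (a + 2)*(a^3 - 5*a^2 - 8*a + 48) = (a - 4)*(a + 2)*(a^2 - a - 12) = (a - 4)*(a + 2)*(a + 3)*(a - 4)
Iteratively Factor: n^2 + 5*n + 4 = (n + 4)*(n + 1)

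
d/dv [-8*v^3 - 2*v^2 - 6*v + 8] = -24*v^2 - 4*v - 6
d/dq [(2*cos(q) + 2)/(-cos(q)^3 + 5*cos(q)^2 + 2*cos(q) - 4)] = 4*(3 - cos(q))*sin(q)/(sin(q)^2 + 6*cos(q) - 5)^2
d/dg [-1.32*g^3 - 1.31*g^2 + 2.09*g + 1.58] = -3.96*g^2 - 2.62*g + 2.09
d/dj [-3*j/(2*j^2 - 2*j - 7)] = 3*(2*j^2 + 7)/(4*j^4 - 8*j^3 - 24*j^2 + 28*j + 49)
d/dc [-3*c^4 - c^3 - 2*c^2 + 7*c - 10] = -12*c^3 - 3*c^2 - 4*c + 7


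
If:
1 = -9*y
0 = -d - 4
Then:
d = -4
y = -1/9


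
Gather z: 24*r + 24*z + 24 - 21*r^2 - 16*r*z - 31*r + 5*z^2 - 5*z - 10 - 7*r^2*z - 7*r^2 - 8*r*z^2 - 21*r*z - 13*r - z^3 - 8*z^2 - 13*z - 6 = -28*r^2 - 20*r - z^3 + z^2*(-8*r - 3) + z*(-7*r^2 - 37*r + 6) + 8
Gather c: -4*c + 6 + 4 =10 - 4*c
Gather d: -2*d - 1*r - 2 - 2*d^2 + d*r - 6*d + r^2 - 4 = -2*d^2 + d*(r - 8) + r^2 - r - 6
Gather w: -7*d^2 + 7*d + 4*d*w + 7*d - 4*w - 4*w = -7*d^2 + 14*d + w*(4*d - 8)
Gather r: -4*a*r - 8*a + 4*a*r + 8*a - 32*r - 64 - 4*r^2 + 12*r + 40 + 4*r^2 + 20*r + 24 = 0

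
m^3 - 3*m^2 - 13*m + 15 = (m - 5)*(m - 1)*(m + 3)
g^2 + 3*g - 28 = (g - 4)*(g + 7)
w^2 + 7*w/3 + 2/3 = (w + 1/3)*(w + 2)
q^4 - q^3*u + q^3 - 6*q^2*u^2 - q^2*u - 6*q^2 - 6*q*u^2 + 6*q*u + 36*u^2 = (q - 2)*(q + 3)*(q - 3*u)*(q + 2*u)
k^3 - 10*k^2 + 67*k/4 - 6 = (k - 8)*(k - 3/2)*(k - 1/2)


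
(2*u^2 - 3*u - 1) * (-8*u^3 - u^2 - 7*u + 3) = -16*u^5 + 22*u^4 - 3*u^3 + 28*u^2 - 2*u - 3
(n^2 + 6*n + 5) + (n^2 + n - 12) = 2*n^2 + 7*n - 7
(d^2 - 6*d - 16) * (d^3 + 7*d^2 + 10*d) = d^5 + d^4 - 48*d^3 - 172*d^2 - 160*d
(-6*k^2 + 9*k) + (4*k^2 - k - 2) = -2*k^2 + 8*k - 2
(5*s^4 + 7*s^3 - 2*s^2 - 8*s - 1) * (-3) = -15*s^4 - 21*s^3 + 6*s^2 + 24*s + 3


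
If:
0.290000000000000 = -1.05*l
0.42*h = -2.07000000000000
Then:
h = -4.93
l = -0.28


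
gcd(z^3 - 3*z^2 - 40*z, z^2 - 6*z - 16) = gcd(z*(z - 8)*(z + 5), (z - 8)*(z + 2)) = z - 8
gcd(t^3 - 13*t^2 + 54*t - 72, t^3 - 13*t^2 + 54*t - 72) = t^3 - 13*t^2 + 54*t - 72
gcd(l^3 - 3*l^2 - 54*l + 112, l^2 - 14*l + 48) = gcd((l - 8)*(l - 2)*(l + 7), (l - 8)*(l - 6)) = l - 8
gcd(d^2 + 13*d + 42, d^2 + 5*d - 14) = d + 7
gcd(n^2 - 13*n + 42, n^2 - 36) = n - 6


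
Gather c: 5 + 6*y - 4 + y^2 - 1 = y^2 + 6*y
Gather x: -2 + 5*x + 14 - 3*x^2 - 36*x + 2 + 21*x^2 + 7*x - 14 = 18*x^2 - 24*x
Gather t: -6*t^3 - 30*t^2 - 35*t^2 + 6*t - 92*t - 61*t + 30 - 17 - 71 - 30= -6*t^3 - 65*t^2 - 147*t - 88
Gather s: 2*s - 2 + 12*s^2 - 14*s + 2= 12*s^2 - 12*s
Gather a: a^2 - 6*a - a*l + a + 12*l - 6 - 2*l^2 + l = a^2 + a*(-l - 5) - 2*l^2 + 13*l - 6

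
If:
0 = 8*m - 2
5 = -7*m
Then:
No Solution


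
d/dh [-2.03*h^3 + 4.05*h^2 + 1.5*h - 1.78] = -6.09*h^2 + 8.1*h + 1.5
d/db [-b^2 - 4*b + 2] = -2*b - 4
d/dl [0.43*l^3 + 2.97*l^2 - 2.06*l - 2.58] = 1.29*l^2 + 5.94*l - 2.06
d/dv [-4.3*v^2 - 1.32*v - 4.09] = -8.6*v - 1.32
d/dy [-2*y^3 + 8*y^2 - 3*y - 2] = -6*y^2 + 16*y - 3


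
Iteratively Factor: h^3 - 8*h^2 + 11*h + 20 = (h - 5)*(h^2 - 3*h - 4) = (h - 5)*(h - 4)*(h + 1)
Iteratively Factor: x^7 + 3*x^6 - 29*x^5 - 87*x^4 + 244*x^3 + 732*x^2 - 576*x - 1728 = (x + 3)*(x^6 - 29*x^4 + 244*x^2 - 576) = (x + 3)*(x + 4)*(x^5 - 4*x^4 - 13*x^3 + 52*x^2 + 36*x - 144) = (x - 3)*(x + 3)*(x + 4)*(x^4 - x^3 - 16*x^2 + 4*x + 48) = (x - 3)*(x + 2)*(x + 3)*(x + 4)*(x^3 - 3*x^2 - 10*x + 24) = (x - 3)*(x - 2)*(x + 2)*(x + 3)*(x + 4)*(x^2 - x - 12) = (x - 4)*(x - 3)*(x - 2)*(x + 2)*(x + 3)*(x + 4)*(x + 3)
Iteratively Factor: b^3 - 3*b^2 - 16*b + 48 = (b + 4)*(b^2 - 7*b + 12) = (b - 4)*(b + 4)*(b - 3)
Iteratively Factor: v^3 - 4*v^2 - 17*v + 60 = (v + 4)*(v^2 - 8*v + 15) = (v - 5)*(v + 4)*(v - 3)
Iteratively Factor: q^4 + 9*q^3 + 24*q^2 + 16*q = (q + 4)*(q^3 + 5*q^2 + 4*q) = q*(q + 4)*(q^2 + 5*q + 4) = q*(q + 4)^2*(q + 1)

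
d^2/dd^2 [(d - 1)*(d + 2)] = 2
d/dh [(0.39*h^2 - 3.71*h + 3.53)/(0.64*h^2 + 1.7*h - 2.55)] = (3.0374*h^2 - 6.5074*h + 3.4595)/(0.4096*h^4 + 2.176*h^3 - 0.374*h^2 - 8.67*h + 6.5025)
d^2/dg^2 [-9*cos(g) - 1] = 9*cos(g)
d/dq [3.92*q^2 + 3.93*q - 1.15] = 7.84*q + 3.93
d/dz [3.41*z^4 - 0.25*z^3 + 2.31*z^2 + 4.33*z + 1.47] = 13.64*z^3 - 0.75*z^2 + 4.62*z + 4.33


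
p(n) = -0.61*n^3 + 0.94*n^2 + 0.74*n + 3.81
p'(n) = -1.83*n^2 + 1.88*n + 0.74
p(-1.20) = 5.33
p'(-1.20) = -4.15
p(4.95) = -43.48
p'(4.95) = -34.79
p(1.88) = 4.47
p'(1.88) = -2.19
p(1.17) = 4.99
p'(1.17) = 0.43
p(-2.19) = 13.10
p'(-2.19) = -12.15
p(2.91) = -1.11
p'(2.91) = -9.29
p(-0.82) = 4.17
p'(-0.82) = -2.03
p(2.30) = 3.06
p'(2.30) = -4.62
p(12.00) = -906.03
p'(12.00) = -240.22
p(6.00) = -89.67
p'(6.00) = -53.86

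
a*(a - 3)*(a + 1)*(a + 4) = a^4 + 2*a^3 - 11*a^2 - 12*a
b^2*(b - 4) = b^3 - 4*b^2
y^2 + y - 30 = (y - 5)*(y + 6)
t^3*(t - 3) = t^4 - 3*t^3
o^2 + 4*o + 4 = (o + 2)^2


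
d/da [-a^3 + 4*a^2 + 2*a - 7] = -3*a^2 + 8*a + 2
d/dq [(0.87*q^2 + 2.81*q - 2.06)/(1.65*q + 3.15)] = (1.4355*q^2 + 5.481*q + 12.2505)/(2.7225*q^2 + 10.395*q + 9.9225)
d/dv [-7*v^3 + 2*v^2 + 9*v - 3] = -21*v^2 + 4*v + 9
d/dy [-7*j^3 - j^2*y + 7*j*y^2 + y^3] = -j^2 + 14*j*y + 3*y^2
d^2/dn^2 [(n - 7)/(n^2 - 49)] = 2/(n^3 + 21*n^2 + 147*n + 343)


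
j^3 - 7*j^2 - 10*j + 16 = (j - 8)*(j - 1)*(j + 2)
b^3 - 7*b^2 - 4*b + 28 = (b - 7)*(b - 2)*(b + 2)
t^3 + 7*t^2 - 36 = (t - 2)*(t + 3)*(t + 6)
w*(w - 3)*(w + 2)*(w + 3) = w^4 + 2*w^3 - 9*w^2 - 18*w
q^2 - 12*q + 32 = (q - 8)*(q - 4)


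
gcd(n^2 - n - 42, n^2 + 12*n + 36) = n + 6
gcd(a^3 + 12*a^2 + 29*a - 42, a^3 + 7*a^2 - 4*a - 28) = a + 7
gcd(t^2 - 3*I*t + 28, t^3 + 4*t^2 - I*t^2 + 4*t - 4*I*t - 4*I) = 1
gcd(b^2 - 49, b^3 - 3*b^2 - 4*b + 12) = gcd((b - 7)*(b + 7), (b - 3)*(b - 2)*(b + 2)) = 1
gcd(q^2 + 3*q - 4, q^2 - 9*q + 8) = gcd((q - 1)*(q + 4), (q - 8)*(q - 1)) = q - 1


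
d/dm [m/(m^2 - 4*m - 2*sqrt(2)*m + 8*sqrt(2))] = (m^2 + 2*m*(-m + sqrt(2) + 2) - 4*m - 2*sqrt(2)*m + 8*sqrt(2))/(m^2 - 4*m - 2*sqrt(2)*m + 8*sqrt(2))^2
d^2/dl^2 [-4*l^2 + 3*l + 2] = -8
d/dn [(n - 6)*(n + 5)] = 2*n - 1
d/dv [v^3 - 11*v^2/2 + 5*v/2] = 3*v^2 - 11*v + 5/2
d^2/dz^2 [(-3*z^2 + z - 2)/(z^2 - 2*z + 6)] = 2*(-5*z^3 + 48*z^2 - 6*z - 92)/(z^6 - 6*z^5 + 30*z^4 - 80*z^3 + 180*z^2 - 216*z + 216)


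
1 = 1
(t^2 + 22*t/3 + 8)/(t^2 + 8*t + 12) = (t + 4/3)/(t + 2)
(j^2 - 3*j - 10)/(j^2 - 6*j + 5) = (j + 2)/(j - 1)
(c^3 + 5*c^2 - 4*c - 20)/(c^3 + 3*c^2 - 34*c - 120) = (c^2 - 4)/(c^2 - 2*c - 24)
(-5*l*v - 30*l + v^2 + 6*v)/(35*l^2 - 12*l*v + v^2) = (v + 6)/(-7*l + v)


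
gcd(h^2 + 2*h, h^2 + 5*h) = h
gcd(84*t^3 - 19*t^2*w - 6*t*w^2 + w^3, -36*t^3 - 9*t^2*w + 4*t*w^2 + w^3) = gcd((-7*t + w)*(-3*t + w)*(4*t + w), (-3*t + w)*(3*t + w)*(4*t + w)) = 12*t^2 - t*w - w^2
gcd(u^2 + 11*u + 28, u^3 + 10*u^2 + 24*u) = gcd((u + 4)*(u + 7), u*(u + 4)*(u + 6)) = u + 4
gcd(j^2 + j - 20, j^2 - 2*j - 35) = j + 5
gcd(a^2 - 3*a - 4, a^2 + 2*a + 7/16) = 1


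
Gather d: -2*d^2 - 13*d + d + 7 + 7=-2*d^2 - 12*d + 14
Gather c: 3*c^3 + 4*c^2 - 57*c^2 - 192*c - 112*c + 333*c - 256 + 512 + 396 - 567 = 3*c^3 - 53*c^2 + 29*c + 85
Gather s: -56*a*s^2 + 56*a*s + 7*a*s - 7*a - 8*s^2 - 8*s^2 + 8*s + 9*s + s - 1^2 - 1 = -7*a + s^2*(-56*a - 16) + s*(63*a + 18) - 2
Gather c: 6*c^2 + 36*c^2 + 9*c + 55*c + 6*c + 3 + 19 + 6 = 42*c^2 + 70*c + 28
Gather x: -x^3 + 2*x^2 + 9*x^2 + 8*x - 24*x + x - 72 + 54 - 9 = -x^3 + 11*x^2 - 15*x - 27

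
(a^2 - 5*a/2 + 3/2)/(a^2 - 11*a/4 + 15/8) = 4*(a - 1)/(4*a - 5)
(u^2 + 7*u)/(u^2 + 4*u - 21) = u/(u - 3)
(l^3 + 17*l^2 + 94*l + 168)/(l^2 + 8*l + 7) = (l^2 + 10*l + 24)/(l + 1)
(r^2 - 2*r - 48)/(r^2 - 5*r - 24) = (r + 6)/(r + 3)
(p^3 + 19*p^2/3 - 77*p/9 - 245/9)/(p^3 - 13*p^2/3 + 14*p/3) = (3*p^2 + 26*p + 35)/(3*p*(p - 2))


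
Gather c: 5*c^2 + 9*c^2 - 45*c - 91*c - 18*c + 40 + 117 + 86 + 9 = 14*c^2 - 154*c + 252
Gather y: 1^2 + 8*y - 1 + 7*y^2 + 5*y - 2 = 7*y^2 + 13*y - 2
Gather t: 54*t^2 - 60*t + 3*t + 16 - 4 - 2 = 54*t^2 - 57*t + 10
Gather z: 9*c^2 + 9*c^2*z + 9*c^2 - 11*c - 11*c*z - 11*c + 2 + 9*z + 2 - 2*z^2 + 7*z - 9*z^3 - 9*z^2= 18*c^2 - 22*c - 9*z^3 - 11*z^2 + z*(9*c^2 - 11*c + 16) + 4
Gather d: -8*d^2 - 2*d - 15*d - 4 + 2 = -8*d^2 - 17*d - 2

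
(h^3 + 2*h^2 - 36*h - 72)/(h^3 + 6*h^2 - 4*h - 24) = (h - 6)/(h - 2)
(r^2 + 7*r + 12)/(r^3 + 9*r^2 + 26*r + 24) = 1/(r + 2)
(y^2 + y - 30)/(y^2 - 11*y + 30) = (y + 6)/(y - 6)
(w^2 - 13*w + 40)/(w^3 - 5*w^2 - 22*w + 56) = (w^2 - 13*w + 40)/(w^3 - 5*w^2 - 22*w + 56)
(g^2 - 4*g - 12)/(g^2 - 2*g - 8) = (g - 6)/(g - 4)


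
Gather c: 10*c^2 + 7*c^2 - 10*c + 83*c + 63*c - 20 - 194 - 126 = 17*c^2 + 136*c - 340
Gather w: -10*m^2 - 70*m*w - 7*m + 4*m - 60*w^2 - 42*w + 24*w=-10*m^2 - 3*m - 60*w^2 + w*(-70*m - 18)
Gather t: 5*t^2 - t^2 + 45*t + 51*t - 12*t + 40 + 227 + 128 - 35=4*t^2 + 84*t + 360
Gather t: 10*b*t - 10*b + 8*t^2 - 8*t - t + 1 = -10*b + 8*t^2 + t*(10*b - 9) + 1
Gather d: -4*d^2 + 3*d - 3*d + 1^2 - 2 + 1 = -4*d^2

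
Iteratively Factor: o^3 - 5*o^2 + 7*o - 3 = (o - 3)*(o^2 - 2*o + 1) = (o - 3)*(o - 1)*(o - 1)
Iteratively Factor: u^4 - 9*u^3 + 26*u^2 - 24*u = (u)*(u^3 - 9*u^2 + 26*u - 24) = u*(u - 4)*(u^2 - 5*u + 6) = u*(u - 4)*(u - 2)*(u - 3)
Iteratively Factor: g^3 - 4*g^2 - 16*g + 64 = (g - 4)*(g^2 - 16) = (g - 4)^2*(g + 4)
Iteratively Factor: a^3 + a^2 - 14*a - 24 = (a + 3)*(a^2 - 2*a - 8) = (a - 4)*(a + 3)*(a + 2)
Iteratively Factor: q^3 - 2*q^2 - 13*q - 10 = (q + 1)*(q^2 - 3*q - 10) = (q + 1)*(q + 2)*(q - 5)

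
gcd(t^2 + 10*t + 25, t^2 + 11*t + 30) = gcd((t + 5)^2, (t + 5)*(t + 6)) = t + 5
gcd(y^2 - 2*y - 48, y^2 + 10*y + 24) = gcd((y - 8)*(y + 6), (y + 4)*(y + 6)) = y + 6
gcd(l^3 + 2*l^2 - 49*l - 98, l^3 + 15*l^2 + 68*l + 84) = l^2 + 9*l + 14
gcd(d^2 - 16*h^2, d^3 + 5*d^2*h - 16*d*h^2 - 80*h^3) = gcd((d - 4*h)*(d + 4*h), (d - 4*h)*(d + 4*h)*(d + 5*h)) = d^2 - 16*h^2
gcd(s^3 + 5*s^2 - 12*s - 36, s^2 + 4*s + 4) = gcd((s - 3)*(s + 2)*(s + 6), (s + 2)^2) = s + 2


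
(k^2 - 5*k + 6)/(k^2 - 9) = (k - 2)/(k + 3)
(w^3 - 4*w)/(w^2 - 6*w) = (w^2 - 4)/(w - 6)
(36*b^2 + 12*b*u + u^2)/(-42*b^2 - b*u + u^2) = (6*b + u)/(-7*b + u)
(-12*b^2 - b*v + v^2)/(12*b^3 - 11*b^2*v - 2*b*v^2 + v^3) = 1/(-b + v)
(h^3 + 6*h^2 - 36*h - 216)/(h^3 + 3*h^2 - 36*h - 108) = (h + 6)/(h + 3)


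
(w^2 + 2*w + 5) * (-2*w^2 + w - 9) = -2*w^4 - 3*w^3 - 17*w^2 - 13*w - 45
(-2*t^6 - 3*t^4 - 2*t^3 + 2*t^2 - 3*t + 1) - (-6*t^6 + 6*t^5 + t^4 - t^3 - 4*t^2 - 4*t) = 4*t^6 - 6*t^5 - 4*t^4 - t^3 + 6*t^2 + t + 1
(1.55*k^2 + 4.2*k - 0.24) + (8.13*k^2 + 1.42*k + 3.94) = 9.68*k^2 + 5.62*k + 3.7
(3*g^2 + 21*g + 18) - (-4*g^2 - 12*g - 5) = 7*g^2 + 33*g + 23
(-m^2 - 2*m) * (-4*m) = 4*m^3 + 8*m^2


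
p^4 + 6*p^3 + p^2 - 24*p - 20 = (p - 2)*(p + 1)*(p + 2)*(p + 5)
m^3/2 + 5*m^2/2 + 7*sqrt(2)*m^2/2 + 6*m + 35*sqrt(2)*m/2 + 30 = (m/2 + sqrt(2)/2)*(m + 5)*(m + 6*sqrt(2))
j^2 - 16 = (j - 4)*(j + 4)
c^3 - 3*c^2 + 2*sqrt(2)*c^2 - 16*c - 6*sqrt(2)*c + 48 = (c - 3)*(c - 2*sqrt(2))*(c + 4*sqrt(2))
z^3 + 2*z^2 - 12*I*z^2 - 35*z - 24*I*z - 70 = (z + 2)*(z - 7*I)*(z - 5*I)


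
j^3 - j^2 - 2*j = j*(j - 2)*(j + 1)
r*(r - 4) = r^2 - 4*r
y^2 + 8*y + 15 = (y + 3)*(y + 5)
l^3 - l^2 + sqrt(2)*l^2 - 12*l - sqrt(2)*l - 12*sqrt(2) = (l - 4)*(l + 3)*(l + sqrt(2))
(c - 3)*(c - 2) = c^2 - 5*c + 6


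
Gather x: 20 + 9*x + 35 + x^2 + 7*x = x^2 + 16*x + 55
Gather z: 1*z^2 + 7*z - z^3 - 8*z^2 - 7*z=-z^3 - 7*z^2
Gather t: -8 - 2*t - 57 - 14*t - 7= -16*t - 72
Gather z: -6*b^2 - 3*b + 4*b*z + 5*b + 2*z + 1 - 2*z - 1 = -6*b^2 + 4*b*z + 2*b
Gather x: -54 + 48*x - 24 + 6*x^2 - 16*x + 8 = 6*x^2 + 32*x - 70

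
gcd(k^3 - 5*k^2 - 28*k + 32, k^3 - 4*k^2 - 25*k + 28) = k^2 + 3*k - 4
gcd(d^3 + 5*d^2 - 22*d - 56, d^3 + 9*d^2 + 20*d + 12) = d + 2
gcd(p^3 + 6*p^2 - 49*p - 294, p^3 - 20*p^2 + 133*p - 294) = p - 7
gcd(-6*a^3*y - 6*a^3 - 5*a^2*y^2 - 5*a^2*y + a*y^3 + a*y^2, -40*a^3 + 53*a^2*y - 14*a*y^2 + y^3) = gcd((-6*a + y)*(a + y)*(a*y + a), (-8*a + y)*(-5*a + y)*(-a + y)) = 1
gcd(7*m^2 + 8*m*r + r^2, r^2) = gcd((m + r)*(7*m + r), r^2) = 1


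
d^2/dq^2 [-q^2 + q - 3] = -2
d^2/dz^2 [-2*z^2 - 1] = -4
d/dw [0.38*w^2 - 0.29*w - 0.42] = 0.76*w - 0.29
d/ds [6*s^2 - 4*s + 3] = 12*s - 4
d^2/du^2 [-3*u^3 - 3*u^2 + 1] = -18*u - 6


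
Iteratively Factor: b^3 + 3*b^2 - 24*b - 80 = (b + 4)*(b^2 - b - 20) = (b - 5)*(b + 4)*(b + 4)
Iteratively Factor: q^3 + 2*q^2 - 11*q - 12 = (q + 1)*(q^2 + q - 12) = (q + 1)*(q + 4)*(q - 3)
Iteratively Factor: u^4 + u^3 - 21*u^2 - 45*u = (u + 3)*(u^3 - 2*u^2 - 15*u) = (u + 3)^2*(u^2 - 5*u) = u*(u + 3)^2*(u - 5)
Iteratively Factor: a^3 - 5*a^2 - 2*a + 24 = (a - 4)*(a^2 - a - 6) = (a - 4)*(a + 2)*(a - 3)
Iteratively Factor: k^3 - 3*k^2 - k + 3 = (k + 1)*(k^2 - 4*k + 3) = (k - 1)*(k + 1)*(k - 3)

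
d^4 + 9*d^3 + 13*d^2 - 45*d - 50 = (d - 2)*(d + 1)*(d + 5)^2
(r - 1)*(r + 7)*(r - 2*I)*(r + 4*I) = r^4 + 6*r^3 + 2*I*r^3 + r^2 + 12*I*r^2 + 48*r - 14*I*r - 56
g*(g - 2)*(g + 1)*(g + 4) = g^4 + 3*g^3 - 6*g^2 - 8*g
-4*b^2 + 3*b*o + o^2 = (-b + o)*(4*b + o)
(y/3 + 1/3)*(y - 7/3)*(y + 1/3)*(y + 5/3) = y^4/3 + 2*y^3/9 - 40*y^2/27 - 146*y/81 - 35/81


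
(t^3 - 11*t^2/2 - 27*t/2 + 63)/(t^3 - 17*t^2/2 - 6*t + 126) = (t - 3)/(t - 6)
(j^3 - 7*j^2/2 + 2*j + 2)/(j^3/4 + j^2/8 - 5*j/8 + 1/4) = 4*(2*j^3 - 7*j^2 + 4*j + 4)/(2*j^3 + j^2 - 5*j + 2)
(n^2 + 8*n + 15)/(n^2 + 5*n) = (n + 3)/n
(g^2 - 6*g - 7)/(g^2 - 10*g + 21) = (g + 1)/(g - 3)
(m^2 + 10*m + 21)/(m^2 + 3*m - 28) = (m + 3)/(m - 4)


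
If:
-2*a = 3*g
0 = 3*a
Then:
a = 0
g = 0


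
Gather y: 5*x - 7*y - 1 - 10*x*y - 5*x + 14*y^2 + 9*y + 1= 14*y^2 + y*(2 - 10*x)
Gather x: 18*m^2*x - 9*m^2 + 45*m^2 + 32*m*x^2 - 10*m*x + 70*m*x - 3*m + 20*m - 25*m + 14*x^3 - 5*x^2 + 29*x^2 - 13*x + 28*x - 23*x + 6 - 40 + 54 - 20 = 36*m^2 - 8*m + 14*x^3 + x^2*(32*m + 24) + x*(18*m^2 + 60*m - 8)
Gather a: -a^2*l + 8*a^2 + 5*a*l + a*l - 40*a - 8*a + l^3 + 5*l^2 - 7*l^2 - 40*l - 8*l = a^2*(8 - l) + a*(6*l - 48) + l^3 - 2*l^2 - 48*l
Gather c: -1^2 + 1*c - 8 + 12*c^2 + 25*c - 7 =12*c^2 + 26*c - 16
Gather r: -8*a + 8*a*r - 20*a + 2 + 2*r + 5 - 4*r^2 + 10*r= -28*a - 4*r^2 + r*(8*a + 12) + 7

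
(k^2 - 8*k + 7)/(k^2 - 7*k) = (k - 1)/k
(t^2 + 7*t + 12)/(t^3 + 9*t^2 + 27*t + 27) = (t + 4)/(t^2 + 6*t + 9)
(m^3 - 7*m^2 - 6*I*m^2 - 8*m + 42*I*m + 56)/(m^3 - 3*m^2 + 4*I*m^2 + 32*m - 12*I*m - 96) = (m^2 - m*(7 + 2*I) + 14*I)/(m^2 + m*(-3 + 8*I) - 24*I)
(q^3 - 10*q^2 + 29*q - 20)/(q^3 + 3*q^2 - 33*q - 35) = (q^2 - 5*q + 4)/(q^2 + 8*q + 7)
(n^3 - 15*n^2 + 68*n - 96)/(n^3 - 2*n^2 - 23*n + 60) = (n - 8)/(n + 5)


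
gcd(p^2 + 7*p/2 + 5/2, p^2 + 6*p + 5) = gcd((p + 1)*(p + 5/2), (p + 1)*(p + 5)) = p + 1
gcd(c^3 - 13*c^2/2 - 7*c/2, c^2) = c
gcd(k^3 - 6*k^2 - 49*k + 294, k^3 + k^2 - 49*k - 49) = k^2 - 49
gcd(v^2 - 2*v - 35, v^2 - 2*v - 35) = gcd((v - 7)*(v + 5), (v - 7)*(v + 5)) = v^2 - 2*v - 35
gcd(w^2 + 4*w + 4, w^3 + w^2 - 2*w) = w + 2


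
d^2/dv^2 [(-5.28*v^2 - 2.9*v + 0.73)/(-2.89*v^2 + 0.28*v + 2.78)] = (56.987332*v^3 + 217.941258*v^2 + 143.339376*v + 65.252788)/(24.137569*v^6 - 7.015764*v^5 - 68.976786*v^4 + 13.475504*v^3 + 66.351372*v^2 - 6.491856*v - 21.484952)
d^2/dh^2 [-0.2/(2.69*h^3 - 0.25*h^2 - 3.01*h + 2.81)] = ((3.228*h - 0.1)*(2.69*h^3 - 0.25*h^2 - 3.01*h + 2.81) - 0.2*(-16.14*h^2 + 1.0*h + 6.02)*(-8.07*h^2 + 0.5*h + 3.01))/(2.69*h^3 - 0.25*h^2 - 3.01*h + 2.81)^3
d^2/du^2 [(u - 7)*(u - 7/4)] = 2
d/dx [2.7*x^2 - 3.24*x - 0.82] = 5.4*x - 3.24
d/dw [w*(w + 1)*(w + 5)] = 3*w^2 + 12*w + 5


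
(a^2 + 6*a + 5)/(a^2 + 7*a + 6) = (a + 5)/(a + 6)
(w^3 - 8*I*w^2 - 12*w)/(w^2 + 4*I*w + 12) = w*(w - 6*I)/(w + 6*I)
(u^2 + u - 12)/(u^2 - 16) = (u - 3)/(u - 4)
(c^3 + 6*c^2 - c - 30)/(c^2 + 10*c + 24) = (c^3 + 6*c^2 - c - 30)/(c^2 + 10*c + 24)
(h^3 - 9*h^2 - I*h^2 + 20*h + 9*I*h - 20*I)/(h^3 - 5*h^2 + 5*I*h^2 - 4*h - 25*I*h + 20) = (h^2 - h*(4 + I) + 4*I)/(h^2 + 5*I*h - 4)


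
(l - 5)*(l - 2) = l^2 - 7*l + 10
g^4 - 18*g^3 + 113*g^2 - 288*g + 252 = (g - 7)*(g - 6)*(g - 3)*(g - 2)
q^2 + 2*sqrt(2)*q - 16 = (q - 2*sqrt(2))*(q + 4*sqrt(2))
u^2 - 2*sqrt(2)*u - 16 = (u - 4*sqrt(2))*(u + 2*sqrt(2))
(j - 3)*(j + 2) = j^2 - j - 6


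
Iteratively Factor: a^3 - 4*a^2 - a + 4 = (a - 4)*(a^2 - 1) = (a - 4)*(a + 1)*(a - 1)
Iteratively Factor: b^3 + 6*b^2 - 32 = (b + 4)*(b^2 + 2*b - 8) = (b - 2)*(b + 4)*(b + 4)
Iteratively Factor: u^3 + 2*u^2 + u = (u)*(u^2 + 2*u + 1) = u*(u + 1)*(u + 1)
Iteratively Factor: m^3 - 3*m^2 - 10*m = (m - 5)*(m^2 + 2*m) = m*(m - 5)*(m + 2)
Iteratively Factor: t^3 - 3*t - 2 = (t + 1)*(t^2 - t - 2) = (t + 1)^2*(t - 2)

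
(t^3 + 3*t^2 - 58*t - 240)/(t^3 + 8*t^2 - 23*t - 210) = (t^2 - 3*t - 40)/(t^2 + 2*t - 35)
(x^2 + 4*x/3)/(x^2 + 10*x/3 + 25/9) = 3*x*(3*x + 4)/(9*x^2 + 30*x + 25)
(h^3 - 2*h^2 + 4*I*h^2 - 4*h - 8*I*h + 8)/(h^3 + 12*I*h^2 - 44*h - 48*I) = (h^2 + 2*h*(-1 + I) - 4*I)/(h^2 + 10*I*h - 24)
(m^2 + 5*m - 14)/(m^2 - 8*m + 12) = (m + 7)/(m - 6)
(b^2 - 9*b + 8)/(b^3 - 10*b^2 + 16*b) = (b - 1)/(b*(b - 2))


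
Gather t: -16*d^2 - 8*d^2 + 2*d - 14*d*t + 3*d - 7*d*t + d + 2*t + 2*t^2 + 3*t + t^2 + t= -24*d^2 + 6*d + 3*t^2 + t*(6 - 21*d)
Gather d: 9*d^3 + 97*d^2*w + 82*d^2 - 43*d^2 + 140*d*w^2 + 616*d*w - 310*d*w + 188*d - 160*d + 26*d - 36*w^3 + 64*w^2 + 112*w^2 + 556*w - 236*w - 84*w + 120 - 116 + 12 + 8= 9*d^3 + d^2*(97*w + 39) + d*(140*w^2 + 306*w + 54) - 36*w^3 + 176*w^2 + 236*w + 24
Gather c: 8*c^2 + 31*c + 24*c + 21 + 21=8*c^2 + 55*c + 42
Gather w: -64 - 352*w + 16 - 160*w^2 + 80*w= -160*w^2 - 272*w - 48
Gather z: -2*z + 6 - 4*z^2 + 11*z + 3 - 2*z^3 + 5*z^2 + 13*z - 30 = -2*z^3 + z^2 + 22*z - 21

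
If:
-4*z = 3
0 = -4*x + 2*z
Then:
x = -3/8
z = -3/4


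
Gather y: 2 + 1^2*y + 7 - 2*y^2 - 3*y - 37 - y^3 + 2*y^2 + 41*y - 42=-y^3 + 39*y - 70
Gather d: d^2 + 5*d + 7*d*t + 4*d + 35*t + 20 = d^2 + d*(7*t + 9) + 35*t + 20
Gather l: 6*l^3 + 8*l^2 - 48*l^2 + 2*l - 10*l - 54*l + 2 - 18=6*l^3 - 40*l^2 - 62*l - 16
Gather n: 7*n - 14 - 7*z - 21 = 7*n - 7*z - 35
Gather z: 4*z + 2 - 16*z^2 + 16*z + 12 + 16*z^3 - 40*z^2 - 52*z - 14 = 16*z^3 - 56*z^2 - 32*z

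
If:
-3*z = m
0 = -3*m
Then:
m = 0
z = 0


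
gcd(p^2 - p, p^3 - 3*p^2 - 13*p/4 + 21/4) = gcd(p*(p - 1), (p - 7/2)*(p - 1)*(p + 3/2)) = p - 1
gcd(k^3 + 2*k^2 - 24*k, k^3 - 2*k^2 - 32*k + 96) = k^2 + 2*k - 24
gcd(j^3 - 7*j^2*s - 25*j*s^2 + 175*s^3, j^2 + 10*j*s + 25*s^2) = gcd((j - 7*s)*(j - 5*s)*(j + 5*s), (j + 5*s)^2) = j + 5*s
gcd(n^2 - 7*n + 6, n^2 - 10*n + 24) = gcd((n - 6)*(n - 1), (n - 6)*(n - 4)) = n - 6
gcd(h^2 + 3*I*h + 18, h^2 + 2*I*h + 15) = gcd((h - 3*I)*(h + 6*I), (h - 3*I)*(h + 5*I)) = h - 3*I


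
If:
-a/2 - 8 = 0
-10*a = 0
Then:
No Solution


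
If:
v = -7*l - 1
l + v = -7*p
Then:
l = -v/7 - 1/7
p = 1/49 - 6*v/49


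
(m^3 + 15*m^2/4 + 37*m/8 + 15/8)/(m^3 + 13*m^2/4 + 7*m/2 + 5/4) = (m + 3/2)/(m + 1)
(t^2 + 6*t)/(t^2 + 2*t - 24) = t/(t - 4)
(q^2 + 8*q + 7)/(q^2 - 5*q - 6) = (q + 7)/(q - 6)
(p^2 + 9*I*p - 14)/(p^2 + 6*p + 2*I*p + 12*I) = (p + 7*I)/(p + 6)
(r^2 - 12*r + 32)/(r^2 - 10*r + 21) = (r^2 - 12*r + 32)/(r^2 - 10*r + 21)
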